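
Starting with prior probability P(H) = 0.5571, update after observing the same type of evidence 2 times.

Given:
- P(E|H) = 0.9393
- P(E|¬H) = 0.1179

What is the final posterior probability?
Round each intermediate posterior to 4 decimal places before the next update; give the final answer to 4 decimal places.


Sequential Bayesian updating:

Initial prior: P(H) = 0.5571

Update 1:
  P(E) = 0.9393 × 0.5571 + 0.1179 × 0.4429 = 0.52328403 + 0.05221791 = 0.57550194
  P(H|E) = 0.52328403 / 0.57550194 = 0.9093

Update 2:
  P(E) = 0.9393 × 0.9093 + 0.1179 × 0.0907 = 0.85410549 + 0.01069353 = 0.86479902
  P(H|E) = 0.85410549 / 0.86479902 = 0.9876

Final posterior: 0.9876


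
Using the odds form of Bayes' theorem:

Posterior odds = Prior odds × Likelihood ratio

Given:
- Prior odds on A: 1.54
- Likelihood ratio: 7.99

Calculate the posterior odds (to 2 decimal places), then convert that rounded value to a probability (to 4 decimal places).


Step 1: Calculate posterior odds
Posterior odds = Prior odds × LR
               = 1.54 × 7.99
               = 12.30

Step 2: Convert to probability
P(A|E) = Posterior odds / (1 + Posterior odds)
       = 12.30 / (1 + 12.30)
       = 12.30 / 13.30
       = 0.9248

The evidence increased P(A) from 0.6063 to 0.9248.


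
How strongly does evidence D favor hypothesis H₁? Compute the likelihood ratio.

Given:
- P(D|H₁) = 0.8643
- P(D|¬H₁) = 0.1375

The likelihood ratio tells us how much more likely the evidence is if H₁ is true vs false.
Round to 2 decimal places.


Likelihood Ratio (LR) = P(D|H₁) / P(D|¬H₁)

LR = 0.8643 / 0.1375
   = 6.29

The evidence is 6.29 times more likely if H₁ is true than if H₁ is false.
Since LR > 1, the evidence supports H₁ over ¬H₁.


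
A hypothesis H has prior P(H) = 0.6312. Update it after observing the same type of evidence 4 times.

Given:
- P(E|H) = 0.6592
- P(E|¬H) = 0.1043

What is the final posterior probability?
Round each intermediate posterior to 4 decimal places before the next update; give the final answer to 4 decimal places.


Sequential Bayesian updating:

Initial prior: P(H) = 0.6312

Update 1:
  P(E) = 0.6592 × 0.6312 + 0.1043 × 0.3688 = 0.41608704 + 0.03846584 = 0.45455288
  P(H|E) = 0.41608704 / 0.45455288 = 0.9154

Update 2:
  P(E) = 0.6592 × 0.9154 + 0.1043 × 0.0846 = 0.60343168 + 0.00882378 = 0.61225546
  P(H|E) = 0.60343168 / 0.61225546 = 0.9856

Update 3:
  P(E) = 0.6592 × 0.9856 + 0.1043 × 0.0144 = 0.64970752 + 0.00150192 = 0.65120944
  P(H|E) = 0.64970752 / 0.65120944 = 0.9977

Update 4:
  P(E) = 0.6592 × 0.9977 + 0.1043 × 0.0023 = 0.65768384 + 0.00023989 = 0.65792373
  P(H|E) = 0.65768384 / 0.65792373 = 0.9996

Final posterior: 0.9996


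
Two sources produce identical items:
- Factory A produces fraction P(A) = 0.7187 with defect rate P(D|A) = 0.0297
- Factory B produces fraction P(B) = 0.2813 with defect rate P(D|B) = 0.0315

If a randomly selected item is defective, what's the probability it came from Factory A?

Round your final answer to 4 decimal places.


Let A = from Factory A, D = defective

Given:
- P(A) = 0.7187, P(B) = 0.2813
- P(D|A) = 0.0297, P(D|B) = 0.0315

Step 1: Find P(D)
P(D) = P(D|A)P(A) + P(D|B)P(B)
     = 0.0297 × 0.7187 + 0.0315 × 0.2813
     = 0.02134539 + 0.00886095
     = 0.03020634

Step 2: Apply Bayes' theorem
P(A|D) = P(D|A)P(A) / P(D)
       = 0.02134539 / 0.03020634
       = 0.7067


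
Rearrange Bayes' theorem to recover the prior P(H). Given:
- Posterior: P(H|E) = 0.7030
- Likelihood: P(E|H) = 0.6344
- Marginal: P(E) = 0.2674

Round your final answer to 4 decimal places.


From Bayes' theorem: P(H|E) = P(E|H) × P(H) / P(E)

Rearranging for P(H):
P(H) = P(H|E) × P(E) / P(E|H)
     = 0.7030 × 0.2674 / 0.6344
     = 0.18798220 / 0.6344
     = 0.2963


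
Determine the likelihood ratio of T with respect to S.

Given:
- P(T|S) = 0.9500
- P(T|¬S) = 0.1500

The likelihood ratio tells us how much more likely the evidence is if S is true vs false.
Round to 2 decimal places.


Likelihood Ratio (LR) = P(T|S) / P(T|¬S)

LR = 0.9500 / 0.1500
   = 6.33

The evidence is 6.33 times more likely if S is true than if S is false.
LR > 1, so observing T raises the odds in favor of S.


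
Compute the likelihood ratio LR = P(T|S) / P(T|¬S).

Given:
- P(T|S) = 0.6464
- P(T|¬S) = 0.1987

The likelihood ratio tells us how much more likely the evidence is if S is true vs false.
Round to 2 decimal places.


Likelihood Ratio (LR) = P(T|S) / P(T|¬S)

LR = 0.6464 / 0.1987
   = 3.25

The evidence is 3.25 times more likely if S is true than if S is false.
Because LR exceeds 1, T is evidence for S.


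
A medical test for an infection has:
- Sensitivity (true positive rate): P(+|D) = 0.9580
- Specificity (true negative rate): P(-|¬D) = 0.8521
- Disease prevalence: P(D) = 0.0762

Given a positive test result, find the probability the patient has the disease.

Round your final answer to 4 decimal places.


Let D = has disease, + = positive test

Given:
- P(D) = 0.0762 (prevalence)
- P(+|D) = 0.9580 (sensitivity)
- P(-|¬D) = 0.8521 (specificity)
- P(+|¬D) = 0.1479 (false positive rate = 1 - specificity)

Step 1: Find P(+)
P(+) = P(+|D)P(D) + P(+|¬D)P(¬D)
     = 0.9580 × 0.0762 + 0.1479 × 0.9238
     = 0.07299960 + 0.13663002
     = 0.20962962

Step 2: Apply Bayes' theorem for P(D|+)
P(D|+) = P(+|D)P(D) / P(+)
       = 0.07299960 / 0.20962962
       = 0.3482


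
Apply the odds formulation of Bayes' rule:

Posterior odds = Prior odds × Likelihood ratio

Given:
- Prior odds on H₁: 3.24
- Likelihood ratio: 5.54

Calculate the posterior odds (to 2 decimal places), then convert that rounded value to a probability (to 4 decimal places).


Step 1: Calculate posterior odds
Posterior odds = Prior odds × LR
               = 3.24 × 5.54
               = 17.95

Step 2: Convert to probability
P(H₁|E) = Posterior odds / (1 + Posterior odds)
       = 17.95 / (1 + 17.95)
       = 17.95 / 18.95
       = 0.9472

The evidence increased P(H₁) from 0.7642 to 0.9472.


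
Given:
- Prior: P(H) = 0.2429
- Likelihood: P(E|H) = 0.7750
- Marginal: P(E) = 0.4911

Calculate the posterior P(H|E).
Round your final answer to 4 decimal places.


Using Bayes' theorem:

P(H|E) = P(E|H) × P(H) / P(E)
       = 0.7750 × 0.2429 / 0.4911
       = 0.18824750 / 0.4911
       = 0.3833

The evidence strengthens our belief in H.
Prior: 0.2429 → Posterior: 0.3833


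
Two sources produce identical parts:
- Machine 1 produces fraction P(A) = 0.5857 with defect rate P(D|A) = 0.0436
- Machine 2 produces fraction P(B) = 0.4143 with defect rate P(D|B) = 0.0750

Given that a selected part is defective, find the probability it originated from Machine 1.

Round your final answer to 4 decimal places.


Let A = from Machine 1, D = defective

Given:
- P(A) = 0.5857, P(B) = 0.4143
- P(D|A) = 0.0436, P(D|B) = 0.0750

Step 1: Find P(D)
P(D) = P(D|A)P(A) + P(D|B)P(B)
     = 0.0436 × 0.5857 + 0.0750 × 0.4143
     = 0.02553652 + 0.03107250
     = 0.05660902

Step 2: Apply Bayes' theorem
P(A|D) = P(D|A)P(A) / P(D)
       = 0.02553652 / 0.05660902
       = 0.4511


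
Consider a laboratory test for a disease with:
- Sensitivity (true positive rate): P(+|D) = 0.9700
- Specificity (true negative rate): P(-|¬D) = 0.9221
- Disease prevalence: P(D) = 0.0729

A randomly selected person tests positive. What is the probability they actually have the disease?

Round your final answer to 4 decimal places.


Let D = has disease, + = positive test

Given:
- P(D) = 0.0729 (prevalence)
- P(+|D) = 0.9700 (sensitivity)
- P(-|¬D) = 0.9221 (specificity)
- P(+|¬D) = 0.0779 (false positive rate = 1 - specificity)

Step 1: Find P(+)
P(+) = P(+|D)P(D) + P(+|¬D)P(¬D)
     = 0.9700 × 0.0729 + 0.0779 × 0.9271
     = 0.07071300 + 0.07222109
     = 0.14293409

Step 2: Apply Bayes' theorem for P(D|+)
P(D|+) = P(+|D)P(D) / P(+)
       = 0.07071300 / 0.14293409
       = 0.4947


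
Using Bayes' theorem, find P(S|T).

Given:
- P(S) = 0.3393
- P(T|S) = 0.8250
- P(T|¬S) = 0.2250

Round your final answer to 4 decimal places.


Bayes' theorem: P(S|T) = P(T|S) × P(S) / P(T)

Step 1: Calculate P(T) using law of total probability
P(T) = P(T|S)P(S) + P(T|¬S)P(¬S)
     = 0.8250 × 0.3393 + 0.2250 × 0.6607
     = 0.27992250 + 0.14865750
     = 0.42858000

Step 2: Apply Bayes' theorem
P(S|T) = P(T|S) × P(S) / P(T)
       = 0.27992250 / 0.42858000
       = 0.6531


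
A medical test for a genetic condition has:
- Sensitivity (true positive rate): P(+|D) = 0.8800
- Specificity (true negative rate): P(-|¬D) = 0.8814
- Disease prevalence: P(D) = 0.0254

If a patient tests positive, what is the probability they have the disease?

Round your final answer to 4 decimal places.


Let D = has disease, + = positive test

Given:
- P(D) = 0.0254 (prevalence)
- P(+|D) = 0.8800 (sensitivity)
- P(-|¬D) = 0.8814 (specificity)
- P(+|¬D) = 0.1186 (false positive rate = 1 - specificity)

Step 1: Find P(+)
P(+) = P(+|D)P(D) + P(+|¬D)P(¬D)
     = 0.8800 × 0.0254 + 0.1186 × 0.9746
     = 0.02235200 + 0.11558756
     = 0.13793956

Step 2: Apply Bayes' theorem for P(D|+)
P(D|+) = P(+|D)P(D) / P(+)
       = 0.02235200 / 0.13793956
       = 0.1620


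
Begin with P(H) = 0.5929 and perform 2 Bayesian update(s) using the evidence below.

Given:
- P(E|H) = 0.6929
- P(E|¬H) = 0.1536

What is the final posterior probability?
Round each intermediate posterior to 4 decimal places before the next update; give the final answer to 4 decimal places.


Sequential Bayesian updating:

Initial prior: P(H) = 0.5929

Update 1:
  P(E) = 0.6929 × 0.5929 + 0.1536 × 0.4071 = 0.41082041 + 0.06253056 = 0.47335097
  P(H|E) = 0.41082041 / 0.47335097 = 0.8679

Update 2:
  P(E) = 0.6929 × 0.8679 + 0.1536 × 0.1321 = 0.60136791 + 0.02029056 = 0.62165847
  P(H|E) = 0.60136791 / 0.62165847 = 0.9674

Final posterior: 0.9674


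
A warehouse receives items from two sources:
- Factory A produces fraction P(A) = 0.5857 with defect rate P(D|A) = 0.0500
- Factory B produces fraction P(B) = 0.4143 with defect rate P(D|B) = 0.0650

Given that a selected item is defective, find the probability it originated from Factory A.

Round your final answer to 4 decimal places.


Let A = from Factory A, D = defective

Given:
- P(A) = 0.5857, P(B) = 0.4143
- P(D|A) = 0.0500, P(D|B) = 0.0650

Step 1: Find P(D)
P(D) = P(D|A)P(A) + P(D|B)P(B)
     = 0.0500 × 0.5857 + 0.0650 × 0.4143
     = 0.02928500 + 0.02692950
     = 0.05621450

Step 2: Apply Bayes' theorem
P(A|D) = P(D|A)P(A) / P(D)
       = 0.02928500 / 0.05621450
       = 0.5210


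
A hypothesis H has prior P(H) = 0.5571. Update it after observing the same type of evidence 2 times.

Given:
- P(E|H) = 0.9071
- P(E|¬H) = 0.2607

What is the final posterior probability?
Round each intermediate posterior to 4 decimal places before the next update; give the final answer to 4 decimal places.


Sequential Bayesian updating:

Initial prior: P(H) = 0.5571

Update 1:
  P(E) = 0.9071 × 0.5571 + 0.2607 × 0.4429 = 0.50534541 + 0.11546403 = 0.62080944
  P(H|E) = 0.50534541 / 0.62080944 = 0.8140

Update 2:
  P(E) = 0.9071 × 0.8140 + 0.2607 × 0.1860 = 0.73837940 + 0.04849020 = 0.78686960
  P(H|E) = 0.73837940 / 0.78686960 = 0.9384

Final posterior: 0.9384


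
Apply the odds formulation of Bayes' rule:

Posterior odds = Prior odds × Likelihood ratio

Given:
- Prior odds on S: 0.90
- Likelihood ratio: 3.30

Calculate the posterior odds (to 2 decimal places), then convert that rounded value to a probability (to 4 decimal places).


Step 1: Calculate posterior odds
Posterior odds = Prior odds × LR
               = 0.90 × 3.30
               = 2.97

Step 2: Convert to probability
P(S|E) = Posterior odds / (1 + Posterior odds)
       = 2.97 / (1 + 2.97)
       = 2.97 / 3.97
       = 0.7481

The evidence increased P(S) from 0.4737 to 0.7481.


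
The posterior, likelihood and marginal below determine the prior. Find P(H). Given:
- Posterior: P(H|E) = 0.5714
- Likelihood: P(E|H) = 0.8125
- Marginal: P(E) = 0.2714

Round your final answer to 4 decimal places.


From Bayes' theorem: P(H|E) = P(E|H) × P(H) / P(E)

Rearranging for P(H):
P(H) = P(H|E) × P(E) / P(E|H)
     = 0.5714 × 0.2714 / 0.8125
     = 0.15507796 / 0.8125
     = 0.1909


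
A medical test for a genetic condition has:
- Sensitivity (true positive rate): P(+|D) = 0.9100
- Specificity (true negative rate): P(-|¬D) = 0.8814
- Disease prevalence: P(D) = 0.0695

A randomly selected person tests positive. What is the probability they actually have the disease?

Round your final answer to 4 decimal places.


Let D = has disease, + = positive test

Given:
- P(D) = 0.0695 (prevalence)
- P(+|D) = 0.9100 (sensitivity)
- P(-|¬D) = 0.8814 (specificity)
- P(+|¬D) = 0.1186 (false positive rate = 1 - specificity)

Step 1: Find P(+)
P(+) = P(+|D)P(D) + P(+|¬D)P(¬D)
     = 0.9100 × 0.0695 + 0.1186 × 0.9305
     = 0.06324500 + 0.11035730
     = 0.17360230

Step 2: Apply Bayes' theorem for P(D|+)
P(D|+) = P(+|D)P(D) / P(+)
       = 0.06324500 / 0.17360230
       = 0.3643


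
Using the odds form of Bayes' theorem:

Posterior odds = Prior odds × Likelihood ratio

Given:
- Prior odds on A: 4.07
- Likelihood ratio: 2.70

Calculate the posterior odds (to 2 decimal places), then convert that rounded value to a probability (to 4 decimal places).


Step 1: Calculate posterior odds
Posterior odds = Prior odds × LR
               = 4.07 × 2.70
               = 10.99

Step 2: Convert to probability
P(A|E) = Posterior odds / (1 + Posterior odds)
       = 10.99 / (1 + 10.99)
       = 10.99 / 11.99
       = 0.9166

The evidence increased P(A) from 0.8028 to 0.9166.


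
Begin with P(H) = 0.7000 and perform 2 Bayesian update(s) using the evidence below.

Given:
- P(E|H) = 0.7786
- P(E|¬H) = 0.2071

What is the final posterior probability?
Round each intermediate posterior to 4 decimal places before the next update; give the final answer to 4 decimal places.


Sequential Bayesian updating:

Initial prior: P(H) = 0.7000

Update 1:
  P(E) = 0.7786 × 0.7000 + 0.2071 × 0.3000 = 0.54502000 + 0.06213000 = 0.60715000
  P(H|E) = 0.54502000 / 0.60715000 = 0.8977

Update 2:
  P(E) = 0.7786 × 0.8977 + 0.2071 × 0.1023 = 0.69894922 + 0.02118633 = 0.72013555
  P(H|E) = 0.69894922 / 0.72013555 = 0.9706

Final posterior: 0.9706


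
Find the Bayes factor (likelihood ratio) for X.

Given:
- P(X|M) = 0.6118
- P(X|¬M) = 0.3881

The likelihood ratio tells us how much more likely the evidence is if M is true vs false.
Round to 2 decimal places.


Likelihood Ratio (LR) = P(X|M) / P(X|¬M)

LR = 0.6118 / 0.3881
   = 1.58

The evidence is 1.58 times more likely if M is true than if M is false.
LR > 1, so observing X raises the odds in favor of M.


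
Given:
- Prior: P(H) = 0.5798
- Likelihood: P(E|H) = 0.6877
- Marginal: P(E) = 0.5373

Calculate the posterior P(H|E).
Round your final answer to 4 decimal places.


Using Bayes' theorem:

P(H|E) = P(E|H) × P(H) / P(E)
       = 0.6877 × 0.5798 / 0.5373
       = 0.39872846 / 0.5373
       = 0.7421

The evidence strengthens our belief in H.
Prior: 0.5798 → Posterior: 0.7421


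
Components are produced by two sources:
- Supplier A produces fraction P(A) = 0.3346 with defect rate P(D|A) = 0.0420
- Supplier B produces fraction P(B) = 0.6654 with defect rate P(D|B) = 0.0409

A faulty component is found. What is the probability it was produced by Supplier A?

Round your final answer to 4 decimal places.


Let A = from Supplier A, D = faulty

Given:
- P(A) = 0.3346, P(B) = 0.6654
- P(D|A) = 0.0420, P(D|B) = 0.0409

Step 1: Find P(D)
P(D) = P(D|A)P(A) + P(D|B)P(B)
     = 0.0420 × 0.3346 + 0.0409 × 0.6654
     = 0.01405320 + 0.02721486
     = 0.04126806

Step 2: Apply Bayes' theorem
P(A|D) = P(D|A)P(A) / P(D)
       = 0.01405320 / 0.04126806
       = 0.3405


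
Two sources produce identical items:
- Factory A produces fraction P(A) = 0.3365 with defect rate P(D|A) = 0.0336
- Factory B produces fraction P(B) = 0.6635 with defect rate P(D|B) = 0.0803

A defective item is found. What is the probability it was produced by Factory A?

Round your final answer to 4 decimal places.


Let A = from Factory A, D = defective

Given:
- P(A) = 0.3365, P(B) = 0.6635
- P(D|A) = 0.0336, P(D|B) = 0.0803

Step 1: Find P(D)
P(D) = P(D|A)P(A) + P(D|B)P(B)
     = 0.0336 × 0.3365 + 0.0803 × 0.6635
     = 0.01130640 + 0.05327905
     = 0.06458545

Step 2: Apply Bayes' theorem
P(A|D) = P(D|A)P(A) / P(D)
       = 0.01130640 / 0.06458545
       = 0.1751


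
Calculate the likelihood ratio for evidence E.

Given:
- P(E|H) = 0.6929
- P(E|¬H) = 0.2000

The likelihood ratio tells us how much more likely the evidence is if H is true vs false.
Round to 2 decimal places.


Likelihood Ratio (LR) = P(E|H) / P(E|¬H)

LR = 0.6929 / 0.2000
   = 3.46

The evidence is 3.46 times more likely if H is true than if H is false.
LR > 1, so observing E raises the odds in favor of H.


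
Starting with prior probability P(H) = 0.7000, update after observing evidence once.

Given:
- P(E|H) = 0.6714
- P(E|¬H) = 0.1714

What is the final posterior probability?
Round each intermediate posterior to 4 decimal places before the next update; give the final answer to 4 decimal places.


Sequential Bayesian updating:

Initial prior: P(H) = 0.7000

Update 1:
  P(E) = 0.6714 × 0.7000 + 0.1714 × 0.3000 = 0.46998000 + 0.05142000 = 0.52140000
  P(H|E) = 0.46998000 / 0.52140000 = 0.9014

Final posterior: 0.9014


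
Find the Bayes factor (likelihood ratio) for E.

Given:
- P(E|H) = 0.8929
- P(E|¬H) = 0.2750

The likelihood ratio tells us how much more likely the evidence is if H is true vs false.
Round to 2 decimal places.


Likelihood Ratio (LR) = P(E|H) / P(E|¬H)

LR = 0.8929 / 0.2750
   = 3.25

The evidence is 3.25 times more likely if H is true than if H is false.
Because LR exceeds 1, E is evidence for H.


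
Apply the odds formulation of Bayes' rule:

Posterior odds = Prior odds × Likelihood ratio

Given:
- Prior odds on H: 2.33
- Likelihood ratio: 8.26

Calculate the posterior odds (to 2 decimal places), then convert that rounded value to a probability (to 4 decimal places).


Step 1: Calculate posterior odds
Posterior odds = Prior odds × LR
               = 2.33 × 8.26
               = 19.25

Step 2: Convert to probability
P(H|E) = Posterior odds / (1 + Posterior odds)
       = 19.25 / (1 + 19.25)
       = 19.25 / 20.25
       = 0.9506

The evidence increased P(H) from 0.6997 to 0.9506.


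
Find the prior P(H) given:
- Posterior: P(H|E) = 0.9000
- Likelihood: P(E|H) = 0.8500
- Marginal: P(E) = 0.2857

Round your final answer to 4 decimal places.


From Bayes' theorem: P(H|E) = P(E|H) × P(H) / P(E)

Rearranging for P(H):
P(H) = P(H|E) × P(E) / P(E|H)
     = 0.9000 × 0.2857 / 0.8500
     = 0.25713000 / 0.8500
     = 0.3025


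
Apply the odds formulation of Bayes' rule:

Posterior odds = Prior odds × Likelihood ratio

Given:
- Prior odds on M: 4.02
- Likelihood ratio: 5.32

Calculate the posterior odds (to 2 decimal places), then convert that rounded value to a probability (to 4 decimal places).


Step 1: Calculate posterior odds
Posterior odds = Prior odds × LR
               = 4.02 × 5.32
               = 21.39

Step 2: Convert to probability
P(M|E) = Posterior odds / (1 + Posterior odds)
       = 21.39 / (1 + 21.39)
       = 21.39 / 22.39
       = 0.9553

The evidence increased P(M) from 0.8008 to 0.9553.


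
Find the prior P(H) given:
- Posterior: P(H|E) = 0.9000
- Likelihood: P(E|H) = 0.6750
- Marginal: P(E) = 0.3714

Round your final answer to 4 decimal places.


From Bayes' theorem: P(H|E) = P(E|H) × P(H) / P(E)

Rearranging for P(H):
P(H) = P(H|E) × P(E) / P(E|H)
     = 0.9000 × 0.3714 / 0.6750
     = 0.33426000 / 0.6750
     = 0.4952


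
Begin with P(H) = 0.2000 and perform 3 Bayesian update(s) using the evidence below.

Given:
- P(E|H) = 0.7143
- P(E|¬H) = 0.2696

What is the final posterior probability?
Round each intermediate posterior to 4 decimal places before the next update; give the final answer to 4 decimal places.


Sequential Bayesian updating:

Initial prior: P(H) = 0.2000

Update 1:
  P(E) = 0.7143 × 0.2000 + 0.2696 × 0.8000 = 0.14286000 + 0.21568000 = 0.35854000
  P(H|E) = 0.14286000 / 0.35854000 = 0.3984

Update 2:
  P(E) = 0.7143 × 0.3984 + 0.2696 × 0.6016 = 0.28457712 + 0.16219136 = 0.44676848
  P(H|E) = 0.28457712 / 0.44676848 = 0.6370

Update 3:
  P(E) = 0.7143 × 0.6370 + 0.2696 × 0.3630 = 0.45500910 + 0.09786480 = 0.55287390
  P(H|E) = 0.45500910 / 0.55287390 = 0.8230

Final posterior: 0.8230


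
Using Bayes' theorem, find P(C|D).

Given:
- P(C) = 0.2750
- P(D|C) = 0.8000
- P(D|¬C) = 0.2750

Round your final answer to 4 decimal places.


Bayes' theorem: P(C|D) = P(D|C) × P(C) / P(D)

Step 1: Calculate P(D) using law of total probability
P(D) = P(D|C)P(C) + P(D|¬C)P(¬C)
     = 0.8000 × 0.2750 + 0.2750 × 0.7250
     = 0.22000000 + 0.19937500
     = 0.41937500

Step 2: Apply Bayes' theorem
P(C|D) = P(D|C) × P(C) / P(D)
       = 0.22000000 / 0.41937500
       = 0.5246


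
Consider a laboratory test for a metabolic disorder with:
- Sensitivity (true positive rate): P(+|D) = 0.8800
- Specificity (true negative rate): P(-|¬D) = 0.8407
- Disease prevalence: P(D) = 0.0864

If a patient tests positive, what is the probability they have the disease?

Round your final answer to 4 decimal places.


Let D = has disease, + = positive test

Given:
- P(D) = 0.0864 (prevalence)
- P(+|D) = 0.8800 (sensitivity)
- P(-|¬D) = 0.8407 (specificity)
- P(+|¬D) = 0.1593 (false positive rate = 1 - specificity)

Step 1: Find P(+)
P(+) = P(+|D)P(D) + P(+|¬D)P(¬D)
     = 0.8800 × 0.0864 + 0.1593 × 0.9136
     = 0.07603200 + 0.14553648
     = 0.22156848

Step 2: Apply Bayes' theorem for P(D|+)
P(D|+) = P(+|D)P(D) / P(+)
       = 0.07603200 / 0.22156848
       = 0.3432


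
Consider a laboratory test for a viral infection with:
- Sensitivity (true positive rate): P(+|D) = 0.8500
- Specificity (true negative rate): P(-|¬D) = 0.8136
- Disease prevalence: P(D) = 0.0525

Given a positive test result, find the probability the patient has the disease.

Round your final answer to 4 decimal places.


Let D = has disease, + = positive test

Given:
- P(D) = 0.0525 (prevalence)
- P(+|D) = 0.8500 (sensitivity)
- P(-|¬D) = 0.8136 (specificity)
- P(+|¬D) = 0.1864 (false positive rate = 1 - specificity)

Step 1: Find P(+)
P(+) = P(+|D)P(D) + P(+|¬D)P(¬D)
     = 0.8500 × 0.0525 + 0.1864 × 0.9475
     = 0.04462500 + 0.17661400
     = 0.22123900

Step 2: Apply Bayes' theorem for P(D|+)
P(D|+) = P(+|D)P(D) / P(+)
       = 0.04462500 / 0.22123900
       = 0.2017


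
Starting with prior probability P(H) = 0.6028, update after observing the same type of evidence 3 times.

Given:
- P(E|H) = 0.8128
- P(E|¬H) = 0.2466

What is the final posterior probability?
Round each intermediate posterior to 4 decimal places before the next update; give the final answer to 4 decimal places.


Sequential Bayesian updating:

Initial prior: P(H) = 0.6028

Update 1:
  P(E) = 0.8128 × 0.6028 + 0.2466 × 0.3972 = 0.48995584 + 0.09794952 = 0.58790536
  P(H|E) = 0.48995584 / 0.58790536 = 0.8334

Update 2:
  P(E) = 0.8128 × 0.8334 + 0.2466 × 0.1666 = 0.67738752 + 0.04108356 = 0.71847108
  P(H|E) = 0.67738752 / 0.71847108 = 0.9428

Update 3:
  P(E) = 0.8128 × 0.9428 + 0.2466 × 0.0572 = 0.76630784 + 0.01410552 = 0.78041336
  P(H|E) = 0.76630784 / 0.78041336 = 0.9819

Final posterior: 0.9819


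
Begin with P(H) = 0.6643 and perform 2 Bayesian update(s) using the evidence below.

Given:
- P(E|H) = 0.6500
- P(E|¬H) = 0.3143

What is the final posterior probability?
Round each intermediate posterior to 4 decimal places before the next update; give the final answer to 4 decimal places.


Sequential Bayesian updating:

Initial prior: P(H) = 0.6643

Update 1:
  P(E) = 0.6500 × 0.6643 + 0.3143 × 0.3357 = 0.43179500 + 0.10551051 = 0.53730551
  P(H|E) = 0.43179500 / 0.53730551 = 0.8036

Update 2:
  P(E) = 0.6500 × 0.8036 + 0.3143 × 0.1964 = 0.52234000 + 0.06172852 = 0.58406852
  P(H|E) = 0.52234000 / 0.58406852 = 0.8943

Final posterior: 0.8943


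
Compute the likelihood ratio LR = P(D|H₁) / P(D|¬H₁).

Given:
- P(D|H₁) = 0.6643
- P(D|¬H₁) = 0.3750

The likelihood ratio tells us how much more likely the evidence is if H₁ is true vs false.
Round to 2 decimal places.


Likelihood Ratio (LR) = P(D|H₁) / P(D|¬H₁)

LR = 0.6643 / 0.3750
   = 1.77

The evidence is 1.77 times more likely if H₁ is true than if H₁ is false.
LR > 1, so observing D raises the odds in favor of H₁.


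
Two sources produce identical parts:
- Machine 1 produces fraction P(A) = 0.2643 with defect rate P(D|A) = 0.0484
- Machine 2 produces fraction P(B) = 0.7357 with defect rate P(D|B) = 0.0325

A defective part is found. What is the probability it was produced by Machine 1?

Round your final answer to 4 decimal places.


Let A = from Machine 1, D = defective

Given:
- P(A) = 0.2643, P(B) = 0.7357
- P(D|A) = 0.0484, P(D|B) = 0.0325

Step 1: Find P(D)
P(D) = P(D|A)P(A) + P(D|B)P(B)
     = 0.0484 × 0.2643 + 0.0325 × 0.7357
     = 0.01279212 + 0.02391025
     = 0.03670237

Step 2: Apply Bayes' theorem
P(A|D) = P(D|A)P(A) / P(D)
       = 0.01279212 / 0.03670237
       = 0.3485


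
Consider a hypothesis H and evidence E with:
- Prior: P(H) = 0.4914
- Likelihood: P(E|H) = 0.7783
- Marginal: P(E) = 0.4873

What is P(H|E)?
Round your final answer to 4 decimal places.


Using Bayes' theorem:

P(H|E) = P(E|H) × P(H) / P(E)
       = 0.7783 × 0.4914 / 0.4873
       = 0.38245662 / 0.4873
       = 0.7848

The evidence strengthens our belief in H.
Prior: 0.4914 → Posterior: 0.7848


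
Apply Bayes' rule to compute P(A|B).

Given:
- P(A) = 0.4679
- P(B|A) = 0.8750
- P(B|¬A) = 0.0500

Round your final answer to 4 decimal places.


Bayes' theorem: P(A|B) = P(B|A) × P(A) / P(B)

Step 1: Calculate P(B) using law of total probability
P(B) = P(B|A)P(A) + P(B|¬A)P(¬A)
     = 0.8750 × 0.4679 + 0.0500 × 0.5321
     = 0.40941250 + 0.02660500
     = 0.43601750

Step 2: Apply Bayes' theorem
P(A|B) = P(B|A) × P(A) / P(B)
       = 0.40941250 / 0.43601750
       = 0.9390


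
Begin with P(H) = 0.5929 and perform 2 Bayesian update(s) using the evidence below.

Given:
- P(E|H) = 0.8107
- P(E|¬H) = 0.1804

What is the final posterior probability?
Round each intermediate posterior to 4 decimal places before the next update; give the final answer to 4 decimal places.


Sequential Bayesian updating:

Initial prior: P(H) = 0.5929

Update 1:
  P(E) = 0.8107 × 0.5929 + 0.1804 × 0.4071 = 0.48066403 + 0.07344084 = 0.55410487
  P(H|E) = 0.48066403 / 0.55410487 = 0.8675

Update 2:
  P(E) = 0.8107 × 0.8675 + 0.1804 × 0.1325 = 0.70328225 + 0.02390300 = 0.72718525
  P(H|E) = 0.70328225 / 0.72718525 = 0.9671

Final posterior: 0.9671


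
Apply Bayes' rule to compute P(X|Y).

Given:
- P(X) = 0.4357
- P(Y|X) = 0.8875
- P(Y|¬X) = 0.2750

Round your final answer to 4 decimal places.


Bayes' theorem: P(X|Y) = P(Y|X) × P(X) / P(Y)

Step 1: Calculate P(Y) using law of total probability
P(Y) = P(Y|X)P(X) + P(Y|¬X)P(¬X)
     = 0.8875 × 0.4357 + 0.2750 × 0.5643
     = 0.38668375 + 0.15518250
     = 0.54186625

Step 2: Apply Bayes' theorem
P(X|Y) = P(Y|X) × P(X) / P(Y)
       = 0.38668375 / 0.54186625
       = 0.7136


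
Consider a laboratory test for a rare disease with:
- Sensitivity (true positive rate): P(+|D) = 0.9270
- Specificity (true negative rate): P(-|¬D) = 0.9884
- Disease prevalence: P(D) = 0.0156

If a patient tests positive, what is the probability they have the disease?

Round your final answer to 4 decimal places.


Let D = has disease, + = positive test

Given:
- P(D) = 0.0156 (prevalence)
- P(+|D) = 0.9270 (sensitivity)
- P(-|¬D) = 0.9884 (specificity)
- P(+|¬D) = 0.0116 (false positive rate = 1 - specificity)

Step 1: Find P(+)
P(+) = P(+|D)P(D) + P(+|¬D)P(¬D)
     = 0.9270 × 0.0156 + 0.0116 × 0.9844
     = 0.01446120 + 0.01141904
     = 0.02588024

Step 2: Apply Bayes' theorem for P(D|+)
P(D|+) = P(+|D)P(D) / P(+)
       = 0.01446120 / 0.02588024
       = 0.5588


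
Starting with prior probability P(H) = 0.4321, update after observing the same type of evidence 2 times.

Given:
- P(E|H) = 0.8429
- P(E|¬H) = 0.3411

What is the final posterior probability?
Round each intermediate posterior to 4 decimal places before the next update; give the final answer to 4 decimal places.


Sequential Bayesian updating:

Initial prior: P(H) = 0.4321

Update 1:
  P(E) = 0.8429 × 0.4321 + 0.3411 × 0.5679 = 0.36421709 + 0.19371069 = 0.55792778
  P(H|E) = 0.36421709 / 0.55792778 = 0.6528

Update 2:
  P(E) = 0.8429 × 0.6528 + 0.3411 × 0.3472 = 0.55024512 + 0.11842992 = 0.66867504
  P(H|E) = 0.55024512 / 0.66867504 = 0.8229

Final posterior: 0.8229


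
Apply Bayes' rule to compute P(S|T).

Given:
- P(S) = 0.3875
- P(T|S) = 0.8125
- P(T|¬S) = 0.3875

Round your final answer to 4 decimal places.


Bayes' theorem: P(S|T) = P(T|S) × P(S) / P(T)

Step 1: Calculate P(T) using law of total probability
P(T) = P(T|S)P(S) + P(T|¬S)P(¬S)
     = 0.8125 × 0.3875 + 0.3875 × 0.6125
     = 0.31484375 + 0.23734375
     = 0.55218750

Step 2: Apply Bayes' theorem
P(S|T) = P(T|S) × P(S) / P(T)
       = 0.31484375 / 0.55218750
       = 0.5702


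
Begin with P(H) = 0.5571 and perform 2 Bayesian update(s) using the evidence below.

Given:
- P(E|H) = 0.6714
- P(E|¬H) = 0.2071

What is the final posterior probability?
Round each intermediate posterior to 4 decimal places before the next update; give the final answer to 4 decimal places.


Sequential Bayesian updating:

Initial prior: P(H) = 0.5571

Update 1:
  P(E) = 0.6714 × 0.5571 + 0.2071 × 0.4429 = 0.37403694 + 0.09172459 = 0.46576153
  P(H|E) = 0.37403694 / 0.46576153 = 0.8031

Update 2:
  P(E) = 0.6714 × 0.8031 + 0.2071 × 0.1969 = 0.53920134 + 0.04077799 = 0.57997933
  P(H|E) = 0.53920134 / 0.57997933 = 0.9297

Final posterior: 0.9297


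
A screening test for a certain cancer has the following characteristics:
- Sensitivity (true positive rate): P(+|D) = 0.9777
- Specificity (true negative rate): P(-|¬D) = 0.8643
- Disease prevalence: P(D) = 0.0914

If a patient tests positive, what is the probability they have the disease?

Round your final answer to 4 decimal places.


Let D = has disease, + = positive test

Given:
- P(D) = 0.0914 (prevalence)
- P(+|D) = 0.9777 (sensitivity)
- P(-|¬D) = 0.8643 (specificity)
- P(+|¬D) = 0.1357 (false positive rate = 1 - specificity)

Step 1: Find P(+)
P(+) = P(+|D)P(D) + P(+|¬D)P(¬D)
     = 0.9777 × 0.0914 + 0.1357 × 0.9086
     = 0.08936178 + 0.12329702
     = 0.21265880

Step 2: Apply Bayes' theorem for P(D|+)
P(D|+) = P(+|D)P(D) / P(+)
       = 0.08936178 / 0.21265880
       = 0.4202


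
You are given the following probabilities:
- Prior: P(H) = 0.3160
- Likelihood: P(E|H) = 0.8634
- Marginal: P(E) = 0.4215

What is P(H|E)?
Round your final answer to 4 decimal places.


Using Bayes' theorem:

P(H|E) = P(E|H) × P(H) / P(E)
       = 0.8634 × 0.3160 / 0.4215
       = 0.27283440 / 0.4215
       = 0.6473

The evidence strengthens our belief in H.
Prior: 0.3160 → Posterior: 0.6473


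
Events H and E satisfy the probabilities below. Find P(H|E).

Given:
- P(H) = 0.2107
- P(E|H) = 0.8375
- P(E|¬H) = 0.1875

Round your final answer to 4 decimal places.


Bayes' theorem: P(H|E) = P(E|H) × P(H) / P(E)

Step 1: Calculate P(E) using law of total probability
P(E) = P(E|H)P(H) + P(E|¬H)P(¬H)
     = 0.8375 × 0.2107 + 0.1875 × 0.7893
     = 0.17646125 + 0.14799375
     = 0.32445500

Step 2: Apply Bayes' theorem
P(H|E) = P(E|H) × P(H) / P(E)
       = 0.17646125 / 0.32445500
       = 0.5439


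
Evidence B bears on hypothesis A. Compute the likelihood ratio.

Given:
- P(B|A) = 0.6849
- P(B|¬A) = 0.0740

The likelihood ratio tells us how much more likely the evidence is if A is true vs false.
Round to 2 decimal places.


Likelihood Ratio (LR) = P(B|A) / P(B|¬A)

LR = 0.6849 / 0.0740
   = 9.26

The evidence is 9.26 times more likely if A is true than if A is false.
LR > 1, so observing B raises the odds in favor of A.


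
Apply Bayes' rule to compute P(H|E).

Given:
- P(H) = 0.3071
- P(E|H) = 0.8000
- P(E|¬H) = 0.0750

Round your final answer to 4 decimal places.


Bayes' theorem: P(H|E) = P(E|H) × P(H) / P(E)

Step 1: Calculate P(E) using law of total probability
P(E) = P(E|H)P(H) + P(E|¬H)P(¬H)
     = 0.8000 × 0.3071 + 0.0750 × 0.6929
     = 0.24568000 + 0.05196750
     = 0.29764750

Step 2: Apply Bayes' theorem
P(H|E) = P(E|H) × P(H) / P(E)
       = 0.24568000 / 0.29764750
       = 0.8254


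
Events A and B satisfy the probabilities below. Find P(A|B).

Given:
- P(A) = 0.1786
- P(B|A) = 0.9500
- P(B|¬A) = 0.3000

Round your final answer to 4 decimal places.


Bayes' theorem: P(A|B) = P(B|A) × P(A) / P(B)

Step 1: Calculate P(B) using law of total probability
P(B) = P(B|A)P(A) + P(B|¬A)P(¬A)
     = 0.9500 × 0.1786 + 0.3000 × 0.8214
     = 0.16967000 + 0.24642000
     = 0.41609000

Step 2: Apply Bayes' theorem
P(A|B) = P(B|A) × P(A) / P(B)
       = 0.16967000 / 0.41609000
       = 0.4078


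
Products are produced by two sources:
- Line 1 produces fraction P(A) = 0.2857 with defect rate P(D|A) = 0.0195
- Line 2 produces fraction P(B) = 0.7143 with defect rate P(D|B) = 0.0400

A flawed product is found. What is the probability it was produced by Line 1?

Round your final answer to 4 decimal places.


Let A = from Line 1, D = flawed

Given:
- P(A) = 0.2857, P(B) = 0.7143
- P(D|A) = 0.0195, P(D|B) = 0.0400

Step 1: Find P(D)
P(D) = P(D|A)P(A) + P(D|B)P(B)
     = 0.0195 × 0.2857 + 0.0400 × 0.7143
     = 0.00557115 + 0.02857200
     = 0.03414315

Step 2: Apply Bayes' theorem
P(A|D) = P(D|A)P(A) / P(D)
       = 0.00557115 / 0.03414315
       = 0.1632


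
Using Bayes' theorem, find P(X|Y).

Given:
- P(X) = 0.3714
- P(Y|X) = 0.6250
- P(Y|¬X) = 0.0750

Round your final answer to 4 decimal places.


Bayes' theorem: P(X|Y) = P(Y|X) × P(X) / P(Y)

Step 1: Calculate P(Y) using law of total probability
P(Y) = P(Y|X)P(X) + P(Y|¬X)P(¬X)
     = 0.6250 × 0.3714 + 0.0750 × 0.6286
     = 0.23212500 + 0.04714500
     = 0.27927000

Step 2: Apply Bayes' theorem
P(X|Y) = P(Y|X) × P(X) / P(Y)
       = 0.23212500 / 0.27927000
       = 0.8312


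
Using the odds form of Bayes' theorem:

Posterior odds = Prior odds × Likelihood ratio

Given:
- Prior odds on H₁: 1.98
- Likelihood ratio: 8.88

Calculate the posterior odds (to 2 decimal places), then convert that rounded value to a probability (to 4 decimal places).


Step 1: Calculate posterior odds
Posterior odds = Prior odds × LR
               = 1.98 × 8.88
               = 17.58

Step 2: Convert to probability
P(H₁|E) = Posterior odds / (1 + Posterior odds)
       = 17.58 / (1 + 17.58)
       = 17.58 / 18.58
       = 0.9462

The evidence increased P(H₁) from 0.6644 to 0.9462.


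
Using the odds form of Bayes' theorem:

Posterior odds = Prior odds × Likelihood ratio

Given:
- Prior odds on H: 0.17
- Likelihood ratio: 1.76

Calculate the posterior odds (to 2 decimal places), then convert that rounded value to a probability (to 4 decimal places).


Step 1: Calculate posterior odds
Posterior odds = Prior odds × LR
               = 0.17 × 1.76
               = 0.30

Step 2: Convert to probability
P(H|E) = Posterior odds / (1 + Posterior odds)
       = 0.30 / (1 + 0.30)
       = 0.30 / 1.30
       = 0.2308

The evidence increased P(H) from 0.1453 to 0.2308.


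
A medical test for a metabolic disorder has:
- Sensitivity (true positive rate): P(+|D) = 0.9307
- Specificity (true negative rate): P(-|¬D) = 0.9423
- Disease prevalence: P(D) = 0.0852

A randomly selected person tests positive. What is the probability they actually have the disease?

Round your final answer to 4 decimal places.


Let D = has disease, + = positive test

Given:
- P(D) = 0.0852 (prevalence)
- P(+|D) = 0.9307 (sensitivity)
- P(-|¬D) = 0.9423 (specificity)
- P(+|¬D) = 0.0577 (false positive rate = 1 - specificity)

Step 1: Find P(+)
P(+) = P(+|D)P(D) + P(+|¬D)P(¬D)
     = 0.9307 × 0.0852 + 0.0577 × 0.9148
     = 0.07929564 + 0.05278396
     = 0.13207960

Step 2: Apply Bayes' theorem for P(D|+)
P(D|+) = P(+|D)P(D) / P(+)
       = 0.07929564 / 0.13207960
       = 0.6004


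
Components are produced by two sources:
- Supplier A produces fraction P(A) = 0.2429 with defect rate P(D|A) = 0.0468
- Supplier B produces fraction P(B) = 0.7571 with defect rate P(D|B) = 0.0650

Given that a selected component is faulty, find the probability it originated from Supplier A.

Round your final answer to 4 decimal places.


Let A = from Supplier A, D = faulty

Given:
- P(A) = 0.2429, P(B) = 0.7571
- P(D|A) = 0.0468, P(D|B) = 0.0650

Step 1: Find P(D)
P(D) = P(D|A)P(A) + P(D|B)P(B)
     = 0.0468 × 0.2429 + 0.0650 × 0.7571
     = 0.01136772 + 0.04921150
     = 0.06057922

Step 2: Apply Bayes' theorem
P(A|D) = P(D|A)P(A) / P(D)
       = 0.01136772 / 0.06057922
       = 0.1877


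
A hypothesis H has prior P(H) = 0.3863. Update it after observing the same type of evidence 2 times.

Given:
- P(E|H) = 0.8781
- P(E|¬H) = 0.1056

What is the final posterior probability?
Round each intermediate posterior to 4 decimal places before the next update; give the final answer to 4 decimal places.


Sequential Bayesian updating:

Initial prior: P(H) = 0.3863

Update 1:
  P(E) = 0.8781 × 0.3863 + 0.1056 × 0.6137 = 0.33921003 + 0.06480672 = 0.40401675
  P(H|E) = 0.33921003 / 0.40401675 = 0.8396

Update 2:
  P(E) = 0.8781 × 0.8396 + 0.1056 × 0.1604 = 0.73725276 + 0.01693824 = 0.75419100
  P(H|E) = 0.73725276 / 0.75419100 = 0.9775

Final posterior: 0.9775


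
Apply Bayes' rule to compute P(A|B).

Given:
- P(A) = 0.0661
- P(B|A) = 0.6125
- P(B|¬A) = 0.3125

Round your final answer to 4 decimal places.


Bayes' theorem: P(A|B) = P(B|A) × P(A) / P(B)

Step 1: Calculate P(B) using law of total probability
P(B) = P(B|A)P(A) + P(B|¬A)P(¬A)
     = 0.6125 × 0.0661 + 0.3125 × 0.9339
     = 0.04048625 + 0.29184375
     = 0.33233000

Step 2: Apply Bayes' theorem
P(A|B) = P(B|A) × P(A) / P(B)
       = 0.04048625 / 0.33233000
       = 0.1218


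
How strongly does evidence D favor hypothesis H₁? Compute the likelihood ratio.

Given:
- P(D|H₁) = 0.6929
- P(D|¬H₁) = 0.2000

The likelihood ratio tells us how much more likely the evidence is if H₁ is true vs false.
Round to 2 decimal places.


Likelihood Ratio (LR) = P(D|H₁) / P(D|¬H₁)

LR = 0.6929 / 0.2000
   = 3.46

The evidence is 3.46 times more likely if H₁ is true than if H₁ is false.
Since LR > 1, the evidence supports H₁ over ¬H₁.


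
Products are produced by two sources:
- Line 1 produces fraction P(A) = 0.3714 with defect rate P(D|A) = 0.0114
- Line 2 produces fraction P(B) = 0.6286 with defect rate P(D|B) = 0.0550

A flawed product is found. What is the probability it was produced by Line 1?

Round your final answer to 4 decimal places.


Let A = from Line 1, D = flawed

Given:
- P(A) = 0.3714, P(B) = 0.6286
- P(D|A) = 0.0114, P(D|B) = 0.0550

Step 1: Find P(D)
P(D) = P(D|A)P(A) + P(D|B)P(B)
     = 0.0114 × 0.3714 + 0.0550 × 0.6286
     = 0.00423396 + 0.03457300
     = 0.03880696

Step 2: Apply Bayes' theorem
P(A|D) = P(D|A)P(A) / P(D)
       = 0.00423396 / 0.03880696
       = 0.1091


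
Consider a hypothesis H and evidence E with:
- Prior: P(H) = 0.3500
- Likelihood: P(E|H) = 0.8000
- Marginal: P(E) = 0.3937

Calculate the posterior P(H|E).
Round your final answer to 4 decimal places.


Using Bayes' theorem:

P(H|E) = P(E|H) × P(H) / P(E)
       = 0.8000 × 0.3500 / 0.3937
       = 0.28000000 / 0.3937
       = 0.7112

The evidence strengthens our belief in H.
Prior: 0.3500 → Posterior: 0.7112


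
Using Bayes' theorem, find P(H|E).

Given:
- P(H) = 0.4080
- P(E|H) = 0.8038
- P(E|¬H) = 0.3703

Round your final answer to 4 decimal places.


Bayes' theorem: P(H|E) = P(E|H) × P(H) / P(E)

Step 1: Calculate P(E) using law of total probability
P(E) = P(E|H)P(H) + P(E|¬H)P(¬H)
     = 0.8038 × 0.4080 + 0.3703 × 0.5920
     = 0.32795040 + 0.21921760
     = 0.54716800

Step 2: Apply Bayes' theorem
P(H|E) = P(E|H) × P(H) / P(E)
       = 0.32795040 / 0.54716800
       = 0.5994
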